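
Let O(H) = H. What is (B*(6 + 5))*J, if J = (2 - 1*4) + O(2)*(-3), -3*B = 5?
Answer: 440/3 ≈ 146.67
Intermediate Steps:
B = -5/3 (B = -1/3*5 = -5/3 ≈ -1.6667)
J = -8 (J = (2 - 1*4) + 2*(-3) = (2 - 4) - 6 = -2 - 6 = -8)
(B*(6 + 5))*J = -5*(6 + 5)/3*(-8) = -5/3*11*(-8) = -55/3*(-8) = 440/3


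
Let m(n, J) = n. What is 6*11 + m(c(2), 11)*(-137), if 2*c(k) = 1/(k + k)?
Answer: 391/8 ≈ 48.875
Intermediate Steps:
c(k) = 1/(4*k) (c(k) = 1/(2*(k + k)) = 1/(2*((2*k))) = (1/(2*k))/2 = 1/(4*k))
6*11 + m(c(2), 11)*(-137) = 6*11 + ((1/4)/2)*(-137) = 66 + ((1/4)*(1/2))*(-137) = 66 + (1/8)*(-137) = 66 - 137/8 = 391/8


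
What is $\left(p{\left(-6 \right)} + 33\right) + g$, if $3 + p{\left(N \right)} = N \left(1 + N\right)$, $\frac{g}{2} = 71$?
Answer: $202$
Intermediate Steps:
$g = 142$ ($g = 2 \cdot 71 = 142$)
$p{\left(N \right)} = -3 + N \left(1 + N\right)$
$\left(p{\left(-6 \right)} + 33\right) + g = \left(\left(-3 - 6 + \left(-6\right)^{2}\right) + 33\right) + 142 = \left(\left(-3 - 6 + 36\right) + 33\right) + 142 = \left(27 + 33\right) + 142 = 60 + 142 = 202$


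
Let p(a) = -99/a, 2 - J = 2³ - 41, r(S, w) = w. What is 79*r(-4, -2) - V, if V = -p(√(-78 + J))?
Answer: -158 + 99*I*√43/43 ≈ -158.0 + 15.097*I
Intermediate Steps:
J = 35 (J = 2 - (2³ - 41) = 2 - (8 - 41) = 2 - 1*(-33) = 2 + 33 = 35)
V = -99*I*√43/43 (V = -(-99)/(√(-78 + 35)) = -(-99)/(√(-43)) = -(-99)/(I*√43) = -(-99)*(-I*√43/43) = -99*I*√43/43 ≈ -15.097*I)
79*r(-4, -2) - V = 79*(-2) - (-99)*I*√43/43 = -158 + 99*I*√43/43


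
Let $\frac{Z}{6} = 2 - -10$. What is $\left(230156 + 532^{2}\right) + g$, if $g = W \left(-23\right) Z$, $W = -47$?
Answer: $591012$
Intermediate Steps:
$Z = 72$ ($Z = 6 \left(2 - -10\right) = 6 \left(2 + 10\right) = 6 \cdot 12 = 72$)
$g = 77832$ ($g = \left(-47\right) \left(-23\right) 72 = 1081 \cdot 72 = 77832$)
$\left(230156 + 532^{2}\right) + g = \left(230156 + 532^{2}\right) + 77832 = \left(230156 + 283024\right) + 77832 = 513180 + 77832 = 591012$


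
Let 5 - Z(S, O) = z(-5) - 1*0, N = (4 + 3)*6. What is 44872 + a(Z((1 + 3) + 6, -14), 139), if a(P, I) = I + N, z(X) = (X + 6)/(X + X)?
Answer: 45053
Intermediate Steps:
z(X) = (6 + X)/(2*X) (z(X) = (6 + X)/((2*X)) = (6 + X)*(1/(2*X)) = (6 + X)/(2*X))
N = 42 (N = 7*6 = 42)
Z(S, O) = 51/10 (Z(S, O) = 5 - ((½)*(6 - 5)/(-5) - 1*0) = 5 - ((½)*(-⅕)*1 + 0) = 5 - (-⅒ + 0) = 5 - 1*(-⅒) = 5 + ⅒ = 51/10)
a(P, I) = 42 + I (a(P, I) = I + 42 = 42 + I)
44872 + a(Z((1 + 3) + 6, -14), 139) = 44872 + (42 + 139) = 44872 + 181 = 45053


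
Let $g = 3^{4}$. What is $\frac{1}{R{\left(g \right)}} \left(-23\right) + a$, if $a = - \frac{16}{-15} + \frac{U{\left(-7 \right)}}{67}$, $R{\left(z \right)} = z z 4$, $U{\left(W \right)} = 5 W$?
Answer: $\frac{4777451}{8791740} \approx 0.5434$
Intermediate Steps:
$g = 81$
$R{\left(z \right)} = 4 z^{2}$ ($R{\left(z \right)} = z^{2} \cdot 4 = 4 z^{2}$)
$a = \frac{547}{1005}$ ($a = - \frac{16}{-15} + \frac{5 \left(-7\right)}{67} = \left(-16\right) \left(- \frac{1}{15}\right) - \frac{35}{67} = \frac{16}{15} - \frac{35}{67} = \frac{547}{1005} \approx 0.54428$)
$\frac{1}{R{\left(g \right)}} \left(-23\right) + a = \frac{1}{4 \cdot 81^{2}} \left(-23\right) + \frac{547}{1005} = \frac{1}{4 \cdot 6561} \left(-23\right) + \frac{547}{1005} = \frac{1}{26244} \left(-23\right) + \frac{547}{1005} = - \frac{23}{26244} + \frac{547}{1005} = \frac{4777451}{8791740}$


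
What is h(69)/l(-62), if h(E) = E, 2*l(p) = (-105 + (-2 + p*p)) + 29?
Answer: 69/1883 ≈ 0.036644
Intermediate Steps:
l(p) = -39 + p²/2 (l(p) = ((-105 + (-2 + p*p)) + 29)/2 = ((-105 + (-2 + p²)) + 29)/2 = ((-107 + p²) + 29)/2 = (-78 + p²)/2 = -39 + p²/2)
h(69)/l(-62) = 69/(-39 + (½)*(-62)²) = 69/(-39 + (½)*3844) = 69/(-39 + 1922) = 69/1883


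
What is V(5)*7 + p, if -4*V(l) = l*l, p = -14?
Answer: -231/4 ≈ -57.750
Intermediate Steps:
V(l) = -l²/4 (V(l) = -l*l/4 = -l²/4)
V(5)*7 + p = -¼*5²*7 - 14 = -¼*25*7 - 14 = -25/4*7 - 14 = -175/4 - 14 = -231/4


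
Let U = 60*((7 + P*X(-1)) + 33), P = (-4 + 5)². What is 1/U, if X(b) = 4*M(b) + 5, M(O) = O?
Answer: 1/2460 ≈ 0.00040650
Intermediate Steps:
P = 1 (P = 1² = 1)
X(b) = 5 + 4*b (X(b) = 4*b + 5 = 5 + 4*b)
U = 2460 (U = 60*((7 + 1*(5 + 4*(-1))) + 33) = 60*((7 + 1*(5 - 4)) + 33) = 60*((7 + 1*1) + 33) = 60*((7 + 1) + 33) = 60*(8 + 33) = 60*41 = 2460)
1/U = 1/2460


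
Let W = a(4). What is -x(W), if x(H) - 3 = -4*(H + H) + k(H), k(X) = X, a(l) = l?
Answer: 25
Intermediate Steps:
W = 4
x(H) = 3 - 7*H (x(H) = 3 + (-4*(H + H) + H) = 3 + (-8*H + H) = 3 - 7*H)
-x(W) = -(3 - 7*4) = -(3 - 28) = -1*(-25) = 25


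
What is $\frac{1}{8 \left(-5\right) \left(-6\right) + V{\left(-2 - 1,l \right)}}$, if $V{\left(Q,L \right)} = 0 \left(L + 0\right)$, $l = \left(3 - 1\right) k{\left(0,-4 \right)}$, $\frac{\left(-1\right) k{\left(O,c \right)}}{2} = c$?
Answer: $\frac{1}{240} \approx 0.0041667$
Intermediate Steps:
$k{\left(O,c \right)} = - 2 c$
$l = 16$ ($l = \left(3 - 1\right) \left(\left(-2\right) \left(-4\right)\right) = 2 \cdot 8 = 16$)
$V{\left(Q,L \right)} = 0$ ($V{\left(Q,L \right)} = 0 L = 0$)
$\frac{1}{8 \left(-5\right) \left(-6\right) + V{\left(-2 - 1,l \right)}} = \frac{1}{8 \left(-5\right) \left(-6\right) + 0} = \frac{1}{\left(-40\right) \left(-6\right) + 0} = \frac{1}{240 + 0} = \frac{1}{240}$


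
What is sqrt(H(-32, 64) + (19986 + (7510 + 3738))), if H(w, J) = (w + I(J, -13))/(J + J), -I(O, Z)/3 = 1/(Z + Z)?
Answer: 81*sqrt(205959)/208 ≈ 176.73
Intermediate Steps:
I(O, Z) = -3/(2*Z) (I(O, Z) = -3/(Z + Z) = -3*1/(2*Z) = -3/(2*Z))
H(w, J) = (3/26 + w)/(2*J) (H(w, J) = (w - 3/2/(-13))/(J + J) = (w - 3/2*(-1/13))/((2*J)) = (w + 3/26)*(1/(2*J)) = (3/26 + w)*(1/(2*J)) = (3/26 + w)/(2*J))
sqrt(H(-32, 64) + (19986 + (7510 + 3738))) = sqrt((1/52)*(3 + 26*(-32))/64 + (19986 + (7510 + 3738))) = sqrt((1/52)*(1/64)*(3 - 832) + (19986 + 11248)) = sqrt((1/52)*(1/64)*(-829) + 31234) = sqrt(-829/3328 + 31234) = sqrt(103945923/3328) = 81*sqrt(205959)/208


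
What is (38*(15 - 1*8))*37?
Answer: 9842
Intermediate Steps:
(38*(15 - 1*8))*37 = (38*(15 - 8))*37 = (38*7)*37 = 266*37 = 9842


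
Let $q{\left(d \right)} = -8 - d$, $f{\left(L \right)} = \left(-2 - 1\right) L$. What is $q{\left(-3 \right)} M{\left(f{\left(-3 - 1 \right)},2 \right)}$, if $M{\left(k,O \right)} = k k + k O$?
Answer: $-840$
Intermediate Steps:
$f{\left(L \right)} = - 3 L$
$M{\left(k,O \right)} = k^{2} + O k$
$q{\left(-3 \right)} M{\left(f{\left(-3 - 1 \right)},2 \right)} = \left(-8 - -3\right) - 3 \left(-3 - 1\right) \left(2 - 3 \left(-3 - 1\right)\right) = \left(-8 + 3\right) - 3 \left(-3 - 1\right) \left(2 - 3 \left(-3 - 1\right)\right) = - 5 \left(-3\right) \left(-4\right) \left(2 - -12\right) = - 5 \cdot 12 \left(2 + 12\right) = - 5 \cdot 12 \cdot 14 = \left(-5\right) 168 = -840$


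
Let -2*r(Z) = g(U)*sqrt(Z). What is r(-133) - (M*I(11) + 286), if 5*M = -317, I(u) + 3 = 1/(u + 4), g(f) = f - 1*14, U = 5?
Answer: -35398/75 + 9*I*sqrt(133)/2 ≈ -471.97 + 51.897*I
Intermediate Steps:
g(f) = -14 + f (g(f) = f - 14 = -14 + f)
I(u) = -3 + 1/(4 + u) (I(u) = -3 + 1/(u + 4) = -3 + 1/(4 + u))
M = -317/5 (M = (1/5)*(-317) = -317/5 ≈ -63.400)
r(Z) = 9*sqrt(Z)/2 (r(Z) = -(-14 + 5)*sqrt(Z)/2 = -(-9)*sqrt(Z)/2 = 9*sqrt(Z)/2)
r(-133) - (M*I(11) + 286) = 9*sqrt(-133)/2 - (-317*(-11 - 3*11)/(5*(4 + 11)) + 286) = 9*(I*sqrt(133))/2 - (-317*(-11 - 33)/(5*15) + 286) = 9*I*sqrt(133)/2 - (-317*(-44)/75 + 286) = 9*I*sqrt(133)/2 - (-317/5*(-44/15) + 286) = 9*I*sqrt(133)/2 - (13948/75 + 286) = 9*I*sqrt(133)/2 - 1*35398/75 = 9*I*sqrt(133)/2 - 35398/75 = -35398/75 + 9*I*sqrt(133)/2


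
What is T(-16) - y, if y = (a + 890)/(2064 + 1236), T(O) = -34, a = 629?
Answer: -113719/3300 ≈ -34.460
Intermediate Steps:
y = 1519/3300 (y = (629 + 890)/(2064 + 1236) = 1519/3300 ≈ 0.46030)
T(-16) - y = -34 - 1*1519/3300 = -34 - 1519/3300 = -113719/3300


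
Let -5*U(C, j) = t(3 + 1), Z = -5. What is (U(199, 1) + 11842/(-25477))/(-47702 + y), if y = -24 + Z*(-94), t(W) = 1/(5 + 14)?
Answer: 383489/38124801880 ≈ 1.0059e-5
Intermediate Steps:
t(W) = 1/19
U(C, j) = -1/95 (U(C, j) = -⅕*1/19 = -1/95)
y = 446 (y = -24 - 5*(-94) = -24 + 470 = 446)
(U(199, 1) + 11842/(-25477))/(-47702 + y) = (-1/95 + 11842/(-25477))/(-47702 + 446) = (-1/95 + 11842*(-1/25477))/(-47256) = (-1/95 - 11842/25477)*(-1/47256) = -1150467/2420315*(-1/47256) = 383489/38124801880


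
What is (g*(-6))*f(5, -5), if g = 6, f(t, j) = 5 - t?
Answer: 0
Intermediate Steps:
(g*(-6))*f(5, -5) = (6*(-6))*(5 - 1*5) = -36*(5 - 5) = -36*0 = 0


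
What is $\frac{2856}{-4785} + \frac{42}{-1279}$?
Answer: $- \frac{1284598}{2040005} \approx -0.6297$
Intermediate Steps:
$\frac{2856}{-4785} + \frac{42}{-1279} = 2856 \left(- \frac{1}{4785}\right) + 42 \left(- \frac{1}{1279}\right) = - \frac{952}{1595} - \frac{42}{1279} = - \frac{1284598}{2040005}$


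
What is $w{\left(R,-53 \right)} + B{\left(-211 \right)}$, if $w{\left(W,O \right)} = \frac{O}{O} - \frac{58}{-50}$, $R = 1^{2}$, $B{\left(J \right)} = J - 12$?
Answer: $- \frac{5521}{25} \approx -220.84$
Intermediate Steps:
$B{\left(J \right)} = -12 + J$ ($B{\left(J \right)} = J - 12 = -12 + J$)
$R = 1$
$w{\left(W,O \right)} = \frac{54}{25}$ ($w{\left(W,O \right)} = 1 - - \frac{29}{25} = 1 + \frac{29}{25} = \frac{54}{25}$)
$w{\left(R,-53 \right)} + B{\left(-211 \right)} = \frac{54}{25} - 223 = - \frac{5521}{25}$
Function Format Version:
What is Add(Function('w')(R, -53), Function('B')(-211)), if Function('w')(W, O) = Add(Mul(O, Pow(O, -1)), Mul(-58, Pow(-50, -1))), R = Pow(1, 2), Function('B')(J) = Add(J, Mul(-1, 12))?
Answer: Rational(-5521, 25) ≈ -220.84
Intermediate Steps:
Function('B')(J) = Add(-12, J) (Function('B')(J) = Add(J, -12) = Add(-12, J))
R = 1
Function('w')(W, O) = Rational(54, 25) (Function('w')(W, O) = Add(1, Mul(-58, Rational(-1, 50))) = Add(1, Rational(29, 25)) = Rational(54, 25))
Add(Function('w')(R, -53), Function('B')(-211)) = Add(Rational(54, 25), Add(-12, -211)) = Add(Rational(54, 25), -223) = Rational(-5521, 25)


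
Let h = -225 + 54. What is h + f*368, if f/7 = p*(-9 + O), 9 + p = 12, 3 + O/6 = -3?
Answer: -347931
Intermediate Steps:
O = -36 (O = -18 + 6*(-3) = -18 - 18 = -36)
p = 3 (p = -9 + 12 = 3)
f = -945 (f = 7*(3*(-9 - 36)) = 7*(3*(-45)) = 7*(-135) = -945)
h = -171
h + f*368 = -171 - 945*368 = -171 - 347760 = -347931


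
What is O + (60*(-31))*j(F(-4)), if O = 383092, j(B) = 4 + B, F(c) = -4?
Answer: 383092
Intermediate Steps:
O + (60*(-31))*j(F(-4)) = 383092 + (60*(-31))*(4 - 4) = 383092 - 1860*0 = 383092 + 0 = 383092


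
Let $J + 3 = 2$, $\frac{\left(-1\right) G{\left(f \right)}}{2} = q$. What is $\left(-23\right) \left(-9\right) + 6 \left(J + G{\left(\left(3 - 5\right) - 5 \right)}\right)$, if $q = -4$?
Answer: $249$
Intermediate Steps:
$G{\left(f \right)} = 8$ ($G{\left(f \right)} = \left(-2\right) \left(-4\right) = 8$)
$J = -1$ ($J = -3 + 2 = -1$)
$\left(-23\right) \left(-9\right) + 6 \left(J + G{\left(\left(3 - 5\right) - 5 \right)}\right) = \left(-23\right) \left(-9\right) + 6 \left(-1 + 8\right) = 207 + 6 \cdot 7 = 207 + 42 = 249$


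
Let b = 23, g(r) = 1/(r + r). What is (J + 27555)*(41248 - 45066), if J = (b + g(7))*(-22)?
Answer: -722869576/7 ≈ -1.0327e+8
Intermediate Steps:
g(r) = 1/(2*r)
J = -3553/7 (J = (23 + (1/2)/7)*(-22) = (23 + (1/2)*(1/7))*(-22) = (23 + 1/14)*(-22) = (323/14)*(-22) = -3553/7 ≈ -507.57)
(J + 27555)*(41248 - 45066) = (-3553/7 + 27555)*(41248 - 45066) = (189332/7)*(-3818) = -722869576/7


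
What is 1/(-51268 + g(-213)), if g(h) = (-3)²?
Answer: -1/51259 ≈ -1.9509e-5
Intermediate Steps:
g(h) = 9
1/(-51268 + g(-213)) = 1/(-51268 + 9) = 1/(-51259) = -1/51259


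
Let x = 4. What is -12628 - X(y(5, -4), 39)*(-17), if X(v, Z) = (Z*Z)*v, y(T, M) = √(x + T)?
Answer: 64943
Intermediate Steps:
y(T, M) = √(4 + T)
X(v, Z) = v*Z² (X(v, Z) = Z²*v = v*Z²)
-12628 - X(y(5, -4), 39)*(-17) = -12628 - √(4 + 5)*39²*(-17) = -12628 - √9*1521*(-17) = -12628 - 3*1521*(-17) = -12628 - 4563*(-17) = -12628 - 1*(-77571) = -12628 + 77571 = 64943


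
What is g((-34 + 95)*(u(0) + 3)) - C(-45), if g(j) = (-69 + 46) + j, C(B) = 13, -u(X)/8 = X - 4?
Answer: 2099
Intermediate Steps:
u(X) = 32 - 8*X (u(X) = -8*(X - 4) = -8*(-4 + X) = 32 - 8*X)
g(j) = -23 + j
g((-34 + 95)*(u(0) + 3)) - C(-45) = (-23 + (-34 + 95)*((32 - 8*0) + 3)) - 1*13 = (-23 + 61*((32 + 0) + 3)) - 13 = (-23 + 61*(32 + 3)) - 13 = (-23 + 61*35) - 13 = (-23 + 2135) - 13 = 2112 - 13 = 2099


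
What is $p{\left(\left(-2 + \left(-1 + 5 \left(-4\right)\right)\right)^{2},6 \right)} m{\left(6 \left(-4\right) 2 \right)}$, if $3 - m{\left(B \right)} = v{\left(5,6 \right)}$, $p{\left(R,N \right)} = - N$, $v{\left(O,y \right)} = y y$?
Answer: $198$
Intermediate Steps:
$v{\left(O,y \right)} = y^{2}$
$m{\left(B \right)} = -33$ ($m{\left(B \right)} = 3 - 6^{2} = 3 - 36 = -33$)
$p{\left(\left(-2 + \left(-1 + 5 \left(-4\right)\right)\right)^{2},6 \right)} m{\left(6 \left(-4\right) 2 \right)} = \left(-1\right) 6 \left(-33\right) = \left(-6\right) \left(-33\right) = 198$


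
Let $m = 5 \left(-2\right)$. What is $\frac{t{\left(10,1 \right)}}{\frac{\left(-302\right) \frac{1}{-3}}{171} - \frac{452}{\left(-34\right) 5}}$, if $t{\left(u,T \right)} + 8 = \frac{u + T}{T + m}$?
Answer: $- \frac{402135}{141608} \approx -2.8398$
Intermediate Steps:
$m = -10$
$t{\left(u,T \right)} = -8 + \frac{T + u}{-10 + T}$ ($t{\left(u,T \right)} = -8 + \frac{u + T}{T - 10} = -8 + \frac{T + u}{-10 + T}$)
$\frac{t{\left(10,1 \right)}}{\frac{\left(-302\right) \frac{1}{-3}}{171} - \frac{452}{\left(-34\right) 5}} = \frac{\frac{1}{-10 + 1} \left(80 + 10 - 7\right)}{\frac{\left(-302\right) \frac{1}{-3}}{171} - \frac{452}{\left(-34\right) 5}} = \frac{\frac{1}{-9} \left(80 + 10 - 7\right)}{\left(-302\right) \left(- \frac{1}{3}\right) \frac{1}{171} - \frac{452}{-170}} = \frac{\left(- \frac{1}{9}\right) 83}{\frac{302}{3} \cdot \frac{1}{171} - - \frac{226}{85}} = - \frac{83}{9 \left(\frac{302}{513} + \frac{226}{85}\right)} = - \frac{83}{9 \cdot \frac{141608}{43605}} = \left(- \frac{83}{9}\right) \frac{43605}{141608} = - \frac{402135}{141608}$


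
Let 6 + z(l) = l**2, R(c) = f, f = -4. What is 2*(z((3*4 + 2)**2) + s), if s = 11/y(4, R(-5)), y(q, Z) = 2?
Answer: 76831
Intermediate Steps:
R(c) = -4
z(l) = -6 + l**2
s = 11/2 ≈ 5.5000
2*(z((3*4 + 2)**2) + s) = 2*((-6 + ((3*4 + 2)**2)**2) + 11/2) = 2*((-6 + ((12 + 2)**2)**2) + 11/2) = 2*((-6 + (14**2)**2) + 11/2) = 2*((-6 + 196**2) + 11/2) = 2*((-6 + 38416) + 11/2) = 2*(38410 + 11/2) = 2*(76831/2) = 76831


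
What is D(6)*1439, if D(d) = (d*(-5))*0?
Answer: 0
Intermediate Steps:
D(d) = 0 (D(d) = -5*d*0 = 0)
D(6)*1439 = 0*1439 = 0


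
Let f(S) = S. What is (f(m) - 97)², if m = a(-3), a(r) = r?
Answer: 10000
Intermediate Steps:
m = -3
(f(m) - 97)² = (-3 - 97)² = (-100)² = 10000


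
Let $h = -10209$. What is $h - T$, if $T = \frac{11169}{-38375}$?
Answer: $- \frac{391759206}{38375} \approx -10209.0$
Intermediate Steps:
$T = - \frac{11169}{38375}$ ($T = 11169 \left(- \frac{1}{38375}\right) = - \frac{11169}{38375} \approx -0.29105$)
$h - T = -10209 - - \frac{11169}{38375} = -10209 + \frac{11169}{38375} = - \frac{391759206}{38375}$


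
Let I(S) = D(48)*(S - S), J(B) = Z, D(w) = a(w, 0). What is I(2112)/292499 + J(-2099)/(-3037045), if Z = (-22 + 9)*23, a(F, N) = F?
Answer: 299/3037045 ≈ 9.8451e-5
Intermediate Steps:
D(w) = w
Z = -299 (Z = -13*23 = -299)
J(B) = -299
I(S) = 0 (I(S) = 48*(S - S) = 48*0 = 0)
I(2112)/292499 + J(-2099)/(-3037045) = 0/292499 - 299/(-3037045) = 0*(1/292499) - 299*(-1/3037045) = 0 + 299/3037045 = 299/3037045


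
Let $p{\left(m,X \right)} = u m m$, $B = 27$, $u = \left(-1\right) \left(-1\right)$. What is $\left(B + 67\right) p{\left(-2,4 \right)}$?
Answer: $376$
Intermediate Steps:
$u = 1$
$p{\left(m,X \right)} = m^{2}$ ($p{\left(m,X \right)} = 1 m m = m m = m^{2}$)
$\left(B + 67\right) p{\left(-2,4 \right)} = \left(27 + 67\right) \left(-2\right)^{2} = 94 \cdot 4 = 376$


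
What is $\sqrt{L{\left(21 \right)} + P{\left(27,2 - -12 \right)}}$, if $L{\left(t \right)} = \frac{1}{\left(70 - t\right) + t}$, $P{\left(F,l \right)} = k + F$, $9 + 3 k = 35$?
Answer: $\frac{\sqrt{1573530}}{210} \approx 5.9734$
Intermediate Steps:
$k = \frac{26}{3}$ ($k = -3 + \frac{1}{3} \cdot 35 = -3 + \frac{35}{3} = \frac{26}{3} \approx 8.6667$)
$P{\left(F,l \right)} = \frac{26}{3} + F$
$L{\left(t \right)} = \frac{1}{70}$
$\sqrt{L{\left(21 \right)} + P{\left(27,2 - -12 \right)}} = \sqrt{\frac{1}{70} + \left(\frac{26}{3} + 27\right)} = \sqrt{\frac{1}{70} + \frac{107}{3}} = \sqrt{\frac{7493}{210}} = \frac{\sqrt{1573530}}{210}$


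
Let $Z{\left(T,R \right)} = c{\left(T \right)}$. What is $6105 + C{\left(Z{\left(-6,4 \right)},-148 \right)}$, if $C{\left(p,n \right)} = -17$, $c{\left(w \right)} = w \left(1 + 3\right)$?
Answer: $6088$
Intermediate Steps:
$c{\left(w \right)} = 4 w$ ($c{\left(w \right)} = w 4 = 4 w$)
$Z{\left(T,R \right)} = 4 T$
$6105 + C{\left(Z{\left(-6,4 \right)},-148 \right)} = 6105 - 17 = 6088$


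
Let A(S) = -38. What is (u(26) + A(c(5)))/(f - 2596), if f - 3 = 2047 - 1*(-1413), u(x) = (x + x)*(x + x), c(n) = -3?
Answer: 2666/867 ≈ 3.0750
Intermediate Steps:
u(x) = 4*x**2 (u(x) = (2*x)*(2*x) = 4*x**2)
f = 3463 (f = 3 + (2047 - 1*(-1413)) = 3 + (2047 + 1413) = 3 + 3460 = 3463)
(u(26) + A(c(5)))/(f - 2596) = (4*26**2 - 38)/(3463 - 2596) = (4*676 - 38)/867 = (2704 - 38)*(1/867) = 2666*(1/867) = 2666/867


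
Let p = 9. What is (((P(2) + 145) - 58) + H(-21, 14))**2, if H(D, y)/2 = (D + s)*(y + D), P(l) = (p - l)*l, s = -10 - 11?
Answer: 474721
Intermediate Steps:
s = -21
P(l) = l*(9 - l) (P(l) = (9 - l)*l = l*(9 - l))
H(D, y) = 2*(-21 + D)*(D + y) (H(D, y) = 2*((D - 21)*(y + D)) = 2*((-21 + D)*(D + y)) = 2*(-21 + D)*(D + y))
(((P(2) + 145) - 58) + H(-21, 14))**2 = (((2*(9 - 1*2) + 145) - 58) + (-42*(-21) - 42*14 + 2*(-21)**2 + 2*(-21)*14))**2 = (((2*(9 - 2) + 145) - 58) + (882 - 588 + 2*441 - 588))**2 = (((2*7 + 145) - 58) + (882 - 588 + 882 - 588))**2 = (((14 + 145) - 58) + 588)**2 = ((159 - 58) + 588)**2 = (101 + 588)**2 = 689**2 = 474721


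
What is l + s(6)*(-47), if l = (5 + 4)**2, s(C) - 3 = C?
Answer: -342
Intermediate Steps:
s(C) = 3 + C
l = 81 (l = 9**2 = 81)
l + s(6)*(-47) = 81 + (3 + 6)*(-47) = 81 + 9*(-47) = 81 - 423 = -342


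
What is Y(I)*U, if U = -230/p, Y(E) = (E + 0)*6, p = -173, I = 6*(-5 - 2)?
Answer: -57960/173 ≈ -335.03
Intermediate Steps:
I = -42 (I = 6*(-7) = -42)
Y(E) = 6*E (Y(E) = E*6 = 6*E)
U = 230/173 (U = -230/(-173) = -230*(-1/173) = 230/173 ≈ 1.3295)
Y(I)*U = (6*(-42))*(230/173) = -252*230/173 = -57960/173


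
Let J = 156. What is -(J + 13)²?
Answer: -28561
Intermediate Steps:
-(J + 13)² = -(156 + 13)² = -1*169² = -1*28561 = -28561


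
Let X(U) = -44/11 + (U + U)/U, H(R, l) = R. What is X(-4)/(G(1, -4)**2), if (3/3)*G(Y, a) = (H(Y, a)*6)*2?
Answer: -1/72 ≈ -0.013889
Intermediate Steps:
X(U) = -2 (X(U) = -44*1/11 + (2*U)/U = -4 + 2 = -2)
G(Y, a) = 12*Y (G(Y, a) = (Y*6)*2 = (6*Y)*2 = 12*Y)
X(-4)/(G(1, -4)**2) = -2/((12*1)**2) = -2/(12**2) = -2/144 = -2*1/144 = -1/72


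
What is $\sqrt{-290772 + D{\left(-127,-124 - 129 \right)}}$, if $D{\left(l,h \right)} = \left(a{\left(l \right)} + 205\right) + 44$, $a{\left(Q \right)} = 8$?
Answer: $i \sqrt{290515} \approx 538.99 i$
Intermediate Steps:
$D{\left(l,h \right)} = 257$ ($D{\left(l,h \right)} = \left(8 + 205\right) + 44 = 213 + 44 = 257$)
$\sqrt{-290772 + D{\left(-127,-124 - 129 \right)}} = \sqrt{-290772 + 257} = \sqrt{-290515} = i \sqrt{290515}$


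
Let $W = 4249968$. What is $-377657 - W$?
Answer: $-4627625$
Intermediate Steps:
$-377657 - W = -377657 - 4249968 = -4627625$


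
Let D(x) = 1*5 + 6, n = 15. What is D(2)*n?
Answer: 165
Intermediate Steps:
D(x) = 11 (D(x) = 5 + 6 = 11)
D(2)*n = 11*15 = 165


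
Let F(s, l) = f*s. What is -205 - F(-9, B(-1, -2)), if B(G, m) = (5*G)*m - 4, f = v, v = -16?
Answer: -349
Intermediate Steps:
f = -16
B(G, m) = -4 + 5*G*m (B(G, m) = 5*G*m - 4 = -4 + 5*G*m)
F(s, l) = -16*s
-205 - F(-9, B(-1, -2)) = -205 - (-16)*(-9) = -205 - 1*144 = -205 - 144 = -349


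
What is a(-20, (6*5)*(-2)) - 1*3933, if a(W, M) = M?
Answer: -3993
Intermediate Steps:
a(-20, (6*5)*(-2)) - 1*3933 = (6*5)*(-2) - 1*3933 = 30*(-2) - 3933 = -60 - 3933 = -3993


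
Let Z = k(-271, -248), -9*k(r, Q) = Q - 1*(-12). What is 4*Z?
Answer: 944/9 ≈ 104.89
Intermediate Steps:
k(r, Q) = -4/3 - Q/9 (k(r, Q) = -(Q - 1*(-12))/9 = -(Q + 12)/9 = -(12 + Q)/9 = -4/3 - Q/9)
Z = 236/9 (Z = -4/3 - ⅑*(-248) = -4/3 + 248/9 = 236/9 ≈ 26.222)
4*Z = 4*(236/9) = 944/9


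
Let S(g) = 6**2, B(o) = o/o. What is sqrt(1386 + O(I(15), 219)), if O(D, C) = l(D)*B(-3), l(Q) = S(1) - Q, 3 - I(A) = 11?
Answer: sqrt(1430) ≈ 37.815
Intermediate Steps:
B(o) = 1
S(g) = 36
I(A) = -8 (I(A) = 3 - 1*11 = 3 - 11 = -8)
l(Q) = 36 - Q
O(D, C) = 36 - D (O(D, C) = (36 - D)*1 = 36 - D)
sqrt(1386 + O(I(15), 219)) = sqrt(1386 + (36 - 1*(-8))) = sqrt(1386 + (36 + 8)) = sqrt(1386 + 44) = sqrt(1430)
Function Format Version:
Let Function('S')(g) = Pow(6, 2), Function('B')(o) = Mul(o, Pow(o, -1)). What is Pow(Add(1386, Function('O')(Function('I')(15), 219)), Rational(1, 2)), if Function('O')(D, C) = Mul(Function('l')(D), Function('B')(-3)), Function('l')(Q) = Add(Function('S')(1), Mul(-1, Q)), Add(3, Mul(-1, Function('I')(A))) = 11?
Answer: Pow(1430, Rational(1, 2)) ≈ 37.815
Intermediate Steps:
Function('B')(o) = 1
Function('S')(g) = 36
Function('I')(A) = -8 (Function('I')(A) = Add(3, Mul(-1, 11)) = Add(3, -11) = -8)
Function('l')(Q) = Add(36, Mul(-1, Q))
Function('O')(D, C) = Add(36, Mul(-1, D)) (Function('O')(D, C) = Mul(Add(36, Mul(-1, D)), 1) = Add(36, Mul(-1, D)))
Pow(Add(1386, Function('O')(Function('I')(15), 219)), Rational(1, 2)) = Pow(Add(1386, Add(36, Mul(-1, -8))), Rational(1, 2)) = Pow(Add(1386, Add(36, 8)), Rational(1, 2)) = Pow(Add(1386, 44), Rational(1, 2)) = Pow(1430, Rational(1, 2))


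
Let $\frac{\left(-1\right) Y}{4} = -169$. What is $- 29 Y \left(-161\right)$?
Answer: $3156244$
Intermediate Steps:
$Y = 676$ ($Y = \left(-4\right) \left(-169\right) = 676$)
$- 29 Y \left(-161\right) = \left(-29\right) 676 \left(-161\right) = \left(-19604\right) \left(-161\right) = 3156244$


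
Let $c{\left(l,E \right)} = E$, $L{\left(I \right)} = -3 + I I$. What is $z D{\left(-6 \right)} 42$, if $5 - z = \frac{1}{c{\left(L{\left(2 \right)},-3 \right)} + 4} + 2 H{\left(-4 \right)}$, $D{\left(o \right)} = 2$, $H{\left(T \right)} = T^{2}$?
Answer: $-2352$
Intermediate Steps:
$L{\left(I \right)} = -3 + I^{2}$
$z = -28$ ($z = 5 - \left(\frac{1}{-3 + 4} + 2 \left(-4\right)^{2}\right) = 5 - \left(1^{-1} + 2 \cdot 16\right) = 5 - \left(1 + 32\right) = 5 - 33 = -28$)
$z D{\left(-6 \right)} 42 = \left(-28\right) 2 \cdot 42 = \left(-56\right) 42 = -2352$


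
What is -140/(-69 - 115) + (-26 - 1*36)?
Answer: -2817/46 ≈ -61.239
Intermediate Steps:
-140/(-69 - 115) + (-26 - 1*36) = -140/(-184) + (-26 - 36) = -1/184*(-140) - 62 = 35/46 - 62 = -2817/46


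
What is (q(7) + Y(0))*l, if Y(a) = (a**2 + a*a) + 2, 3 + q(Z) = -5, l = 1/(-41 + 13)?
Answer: 3/14 ≈ 0.21429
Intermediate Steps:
l = -1/28 (l = 1/(-28) = -1/28 ≈ -0.035714)
q(Z) = -8 (q(Z) = -3 - 5 = -8)
Y(a) = 2 + 2*a**2 (Y(a) = (a**2 + a**2) + 2 = 2*a**2 + 2 = 2 + 2*a**2)
(q(7) + Y(0))*l = (-8 + (2 + 2*0**2))*(-1/28) = (-8 + (2 + 2*0))*(-1/28) = (-8 + (2 + 0))*(-1/28) = (-8 + 2)*(-1/28) = -6*(-1/28) = 3/14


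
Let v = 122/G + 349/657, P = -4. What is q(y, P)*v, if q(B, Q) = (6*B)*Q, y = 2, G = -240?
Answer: -1202/1095 ≈ -1.0977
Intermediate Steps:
q(B, Q) = 6*B*Q
v = 601/26280 (v = 122/(-240) + 349/657 = 122*(-1/240) + 349*(1/657) = -61/120 + 349/657 = 601/26280 ≈ 0.022869)
q(y, P)*v = (6*2*(-4))*(601/26280) = -48*601/26280 = -1202/1095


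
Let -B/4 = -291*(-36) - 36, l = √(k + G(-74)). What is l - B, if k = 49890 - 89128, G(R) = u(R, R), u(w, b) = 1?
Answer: 41760 + I*√39237 ≈ 41760.0 + 198.08*I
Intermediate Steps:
G(R) = 1
k = -39238
l = I*√39237 (l = √(-39238 + 1) = √(-39237) = I*√39237 ≈ 198.08*I)
B = -41760 (B = -4*(-291*(-36) - 36) = -4*(10476 - 36) = -4*10440 = -41760)
l - B = I*√39237 - 1*(-41760) = I*√39237 + 41760 = 41760 + I*√39237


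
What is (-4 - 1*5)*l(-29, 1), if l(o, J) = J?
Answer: -9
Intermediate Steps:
(-4 - 1*5)*l(-29, 1) = (-4 - 1*5)*1 = (-4 - 5)*1 = -9*1 = -9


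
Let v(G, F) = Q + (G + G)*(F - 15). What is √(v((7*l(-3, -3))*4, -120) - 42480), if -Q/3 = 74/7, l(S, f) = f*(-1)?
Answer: I*√3194394/7 ≈ 255.33*I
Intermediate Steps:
l(S, f) = -f
Q = -222/7 ≈ -31.714
v(G, F) = -222/7 + 2*G*(-15 + F) (v(G, F) = -222/7 + (G + G)*(F - 15) = -222/7 + (2*G)*(-15 + F) = -222/7 + 2*G*(-15 + F))
√(v((7*l(-3, -3))*4, -120) - 42480) = √((-222/7 - 30*7*(-1*(-3))*4 + 2*(-120)*((7*(-1*(-3)))*4)) - 42480) = √((-222/7 - 30*7*3*4 + 2*(-120)*((7*3)*4)) - 42480) = √((-222/7 - 630*4 + 2*(-120)*(21*4)) - 42480) = √((-222/7 - 30*84 + 2*(-120)*84) - 42480) = √((-222/7 - 2520 - 20160) - 42480) = √(-158982/7 - 42480) = √(-456342/7) = I*√3194394/7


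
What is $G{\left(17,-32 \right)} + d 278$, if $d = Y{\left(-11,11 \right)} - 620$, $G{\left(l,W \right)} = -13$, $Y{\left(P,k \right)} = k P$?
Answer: $-206011$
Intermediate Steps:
$Y{\left(P,k \right)} = P k$
$d = -741$ ($d = \left(-11\right) 11 - 620 = -121 - 620 = -741$)
$G{\left(17,-32 \right)} + d 278 = -13 - 205998 = -206011$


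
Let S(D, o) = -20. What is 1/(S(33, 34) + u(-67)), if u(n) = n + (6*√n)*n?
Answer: I/(3*(-29*I + 134*√67)) ≈ -8.0295e-6 + 0.00030369*I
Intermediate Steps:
u(n) = n + 6*n^(3/2)
1/(S(33, 34) + u(-67)) = 1/(-20 + (-67 + 6*(-67)^(3/2))) = 1/(-20 + (-67 + 6*(-67*I*√67))) = 1/(-20 + (-67 - 402*I*√67)) = 1/(-87 - 402*I*√67)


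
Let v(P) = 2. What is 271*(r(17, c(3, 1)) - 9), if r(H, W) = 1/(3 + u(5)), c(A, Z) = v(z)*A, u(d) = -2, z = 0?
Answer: -2168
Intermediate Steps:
c(A, Z) = 2*A
r(H, W) = 1 (r(H, W) = 1/(3 - 2) = 1/1 = 1)
271*(r(17, c(3, 1)) - 9) = 271*(1 - 9) = 271*(-8) = -2168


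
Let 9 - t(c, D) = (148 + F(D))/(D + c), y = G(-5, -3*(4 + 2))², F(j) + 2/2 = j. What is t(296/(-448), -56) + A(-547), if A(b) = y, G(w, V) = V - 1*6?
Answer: 1861301/3173 ≈ 586.61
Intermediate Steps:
F(j) = -1 + j
G(w, V) = -6 + V (G(w, V) = V - 6 = -6 + V)
y = 576 (y = (-6 - 3*(4 + 2))² = (-6 - 3*6)² = (-6 - 18)² = (-24)² = 576)
A(b) = 576
t(c, D) = 9 - (147 + D)/(D + c) (t(c, D) = 9 - (148 + (-1 + D))/(D + c) = 9 - (147 + D)/(D + c))
t(296/(-448), -56) + A(-547) = (-147 + 8*(-56) + 9*(296/(-448)))/(-56 + 296/(-448)) + 576 = (-147 - 448 + 9*(296*(-1/448)))/(-56 + 296*(-1/448)) + 576 = (-147 - 448 + 9*(-37/56))/(-56 - 37/56) + 576 = (-147 - 448 - 333/56)/(-3173/56) + 576 = -56/3173*(-33653/56) + 576 = 33653/3173 + 576 = 1861301/3173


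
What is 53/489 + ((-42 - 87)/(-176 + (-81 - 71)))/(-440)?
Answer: 7585879/70572480 ≈ 0.10749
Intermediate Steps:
53/489 + ((-42 - 87)/(-176 + (-81 - 71)))/(-440) = 53*(1/489) - 129/(-176 - 152)*(-1/440) = 53/489 - 129/(-328)*(-1/440) = 53/489 - 129*(-1/328)*(-1/440) = 53/489 + (129/328)*(-1/440) = 53/489 - 129/144320 = 7585879/70572480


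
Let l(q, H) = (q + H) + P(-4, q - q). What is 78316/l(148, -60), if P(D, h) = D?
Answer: 2797/3 ≈ 932.33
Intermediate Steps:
l(q, H) = -4 + H + q (l(q, H) = (q + H) - 4 = (H + q) - 4 = -4 + H + q)
78316/l(148, -60) = 78316/(-4 - 60 + 148) = 78316/84 = 78316*(1/84) = 2797/3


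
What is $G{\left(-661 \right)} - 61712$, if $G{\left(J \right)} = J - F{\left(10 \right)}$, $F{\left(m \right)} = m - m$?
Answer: $-62373$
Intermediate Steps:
$F{\left(m \right)} = 0$
$G{\left(J \right)} = J$ ($G{\left(J \right)} = J - 0 = J + 0 = J$)
$G{\left(-661 \right)} - 61712 = -661 - 61712 = -62373$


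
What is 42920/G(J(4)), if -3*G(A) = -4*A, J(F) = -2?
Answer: -16095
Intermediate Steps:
G(A) = 4*A/3 (G(A) = -(-4)*A/3 = 4*A/3)
42920/G(J(4)) = 42920/(((4/3)*(-2))) = 42920/(-8/3) = 42920*(-3/8) = -16095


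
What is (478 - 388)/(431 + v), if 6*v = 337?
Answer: 540/2923 ≈ 0.18474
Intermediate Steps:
v = 337/6 (v = (1/6)*337 = 337/6 ≈ 56.167)
(478 - 388)/(431 + v) = (478 - 388)/(431 + 337/6) = 90/(2923/6) = 90*(6/2923) = 540/2923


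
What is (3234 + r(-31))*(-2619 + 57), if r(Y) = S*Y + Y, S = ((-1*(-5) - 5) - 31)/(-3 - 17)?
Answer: -80829819/10 ≈ -8.0830e+6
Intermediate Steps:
S = 31/20 (S = ((5 - 5) - 31)/(-20) = (0 - 31)*(-1/20) = -31*(-1/20) = 31/20 ≈ 1.5500)
r(Y) = 51*Y/20 (r(Y) = 31*Y/20 + Y = 51*Y/20)
(3234 + r(-31))*(-2619 + 57) = (3234 + (51/20)*(-31))*(-2619 + 57) = (3234 - 1581/20)*(-2562) = (63099/20)*(-2562) = -80829819/10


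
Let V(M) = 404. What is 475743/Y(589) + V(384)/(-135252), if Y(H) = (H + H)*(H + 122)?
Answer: 1777967189/3146705406 ≈ 0.56503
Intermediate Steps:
Y(H) = 2*H*(122 + H) (Y(H) = (2*H)*(122 + H) = 2*H*(122 + H))
475743/Y(589) + V(384)/(-135252) = 475743/((2*589*(122 + 589))) + 404/(-135252) = 475743/((2*589*711)) + 404*(-1/135252) = 475743/837558 - 101/33813 = 475743*(1/837558) - 101/33813 = 158581/279186 - 101/33813 = 1777967189/3146705406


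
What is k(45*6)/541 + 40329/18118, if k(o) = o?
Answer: 26709849/9801838 ≈ 2.7250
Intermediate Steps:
k(45*6)/541 + 40329/18118 = (45*6)/541 + 40329/18118 = 270*(1/541) + 40329*(1/18118) = 270/541 + 40329/18118 = 26709849/9801838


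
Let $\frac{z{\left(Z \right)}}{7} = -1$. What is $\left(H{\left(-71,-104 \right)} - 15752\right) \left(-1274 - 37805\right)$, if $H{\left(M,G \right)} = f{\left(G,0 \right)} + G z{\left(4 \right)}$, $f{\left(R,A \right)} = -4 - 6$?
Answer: $587513686$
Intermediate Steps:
$z{\left(Z \right)} = -7$ ($z{\left(Z \right)} = 7 \left(-1\right) = -7$)
$f{\left(R,A \right)} = -10$ ($f{\left(R,A \right)} = -4 - 6 = -10$)
$H{\left(M,G \right)} = -10 - 7 G$ ($H{\left(M,G \right)} = -10 + G \left(-7\right) = -10 - 7 G$)
$\left(H{\left(-71,-104 \right)} - 15752\right) \left(-1274 - 37805\right) = \left(\left(-10 - -728\right) - 15752\right) \left(-1274 - 37805\right) = \left(\left(-10 + 728\right) - 15752\right) \left(-39079\right) = \left(718 - 15752\right) \left(-39079\right) = \left(-15034\right) \left(-39079\right) = 587513686$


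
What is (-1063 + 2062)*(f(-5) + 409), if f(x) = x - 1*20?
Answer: 383616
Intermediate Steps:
f(x) = -20 + x (f(x) = x - 20 = -20 + x)
(-1063 + 2062)*(f(-5) + 409) = (-1063 + 2062)*((-20 - 5) + 409) = 999*(-25 + 409) = 999*384 = 383616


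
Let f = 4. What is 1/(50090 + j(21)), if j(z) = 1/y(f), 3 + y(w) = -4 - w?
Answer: 11/550989 ≈ 1.9964e-5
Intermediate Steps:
y(w) = -7 - w (y(w) = -3 + (-4 - w) = -7 - w)
j(z) = -1/11 (j(z) = 1/(-7 - 1*4) = 1/(-7 - 4) = 1/(-11) = -1/11)
1/(50090 + j(21)) = 1/(50090 - 1/11) = 1/(550989/11) = 11/550989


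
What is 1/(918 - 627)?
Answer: 1/291 ≈ 0.0034364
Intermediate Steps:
1/(918 - 627) = 1/291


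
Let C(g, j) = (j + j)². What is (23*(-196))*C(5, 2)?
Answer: -72128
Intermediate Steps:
C(g, j) = 4*j² (C(g, j) = (2*j)² = 4*j²)
(23*(-196))*C(5, 2) = (23*(-196))*(4*2²) = -18032*4 = -4508*16 = -72128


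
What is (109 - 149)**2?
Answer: 1600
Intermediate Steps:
(109 - 149)**2 = (-40)**2 = 1600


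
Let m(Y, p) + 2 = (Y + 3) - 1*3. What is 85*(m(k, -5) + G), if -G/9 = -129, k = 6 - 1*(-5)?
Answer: 99450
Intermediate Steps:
k = 11 (k = 6 + 5 = 11)
m(Y, p) = -2 + Y (m(Y, p) = -2 + ((Y + 3) - 1*3) = -2 + ((3 + Y) - 3) = -2 + Y)
G = 1161 (G = -9*(-129) = 1161)
85*(m(k, -5) + G) = 85*((-2 + 11) + 1161) = 85*(9 + 1161) = 85*1170 = 99450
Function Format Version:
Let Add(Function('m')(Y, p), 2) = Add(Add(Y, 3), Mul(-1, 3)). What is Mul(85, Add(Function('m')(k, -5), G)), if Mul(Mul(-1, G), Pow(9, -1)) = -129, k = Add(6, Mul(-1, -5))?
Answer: 99450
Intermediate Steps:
k = 11 (k = Add(6, 5) = 11)
Function('m')(Y, p) = Add(-2, Y) (Function('m')(Y, p) = Add(-2, Add(Add(Y, 3), Mul(-1, 3))) = Add(-2, Add(Add(3, Y), -3)) = Add(-2, Y))
G = 1161 (G = Mul(-9, -129) = 1161)
Mul(85, Add(Function('m')(k, -5), G)) = Mul(85, Add(Add(-2, 11), 1161)) = Mul(85, Add(9, 1161)) = Mul(85, 1170) = 99450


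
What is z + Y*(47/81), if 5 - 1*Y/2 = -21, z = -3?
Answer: 2201/81 ≈ 27.173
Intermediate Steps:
Y = 52 (Y = 10 - 2*(-21) = 10 + 42 = 52)
z + Y*(47/81) = -3 + 52*(47/81) = -3 + 2444/81 = 2201/81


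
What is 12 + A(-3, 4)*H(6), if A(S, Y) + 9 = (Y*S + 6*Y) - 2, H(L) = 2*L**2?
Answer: 84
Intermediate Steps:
A(S, Y) = -11 + 6*Y + S*Y (A(S, Y) = -9 + ((Y*S + 6*Y) - 2) = -9 + ((S*Y + 6*Y) - 2) = -9 + ((6*Y + S*Y) - 2) = -9 + (-2 + 6*Y + S*Y) = -11 + 6*Y + S*Y)
12 + A(-3, 4)*H(6) = 12 + (-11 + 6*4 - 3*4)*(2*6**2) = 12 + (-11 + 24 - 12)*(2*36) = 12 + 1*72 = 12 + 72 = 84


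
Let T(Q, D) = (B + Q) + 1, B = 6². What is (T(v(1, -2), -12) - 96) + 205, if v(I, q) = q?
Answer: 144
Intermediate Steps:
B = 36
T(Q, D) = 37 + Q (T(Q, D) = (36 + Q) + 1 = 37 + Q)
(T(v(1, -2), -12) - 96) + 205 = ((37 - 2) - 96) + 205 = (35 - 96) + 205 = -61 + 205 = 144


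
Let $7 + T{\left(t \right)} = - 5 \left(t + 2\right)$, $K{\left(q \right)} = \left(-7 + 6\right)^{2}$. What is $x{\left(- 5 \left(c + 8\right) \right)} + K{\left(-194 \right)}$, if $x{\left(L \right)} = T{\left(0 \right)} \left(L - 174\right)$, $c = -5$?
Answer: $3214$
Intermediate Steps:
$K{\left(q \right)} = 1$ ($K{\left(q \right)} = \left(-1\right)^{2} = 1$)
$T{\left(t \right)} = -17 - 5 t$ ($T{\left(t \right)} = -7 - 5 \left(t + 2\right) = -7 - 5 \left(2 + t\right) = -7 - \left(10 + 5 t\right) = -17 - 5 t$)
$x{\left(L \right)} = 2958 - 17 L$ ($x{\left(L \right)} = \left(-17 - 0\right) \left(L - 174\right) = \left(-17 + 0\right) \left(-174 + L\right) = - 17 \left(-174 + L\right) = 2958 - 17 L$)
$x{\left(- 5 \left(c + 8\right) \right)} + K{\left(-194 \right)} = \left(2958 - 17 \left(- 5 \left(-5 + 8\right)\right)\right) + 1 = \left(2958 - 17 \left(\left(-5\right) 3\right)\right) + 1 = \left(2958 - -255\right) + 1 = \left(2958 + 255\right) + 1 = 3213 + 1 = 3214$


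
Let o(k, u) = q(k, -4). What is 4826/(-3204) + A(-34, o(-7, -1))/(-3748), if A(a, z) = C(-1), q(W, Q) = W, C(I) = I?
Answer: -4521161/3002148 ≈ -1.5060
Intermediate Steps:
o(k, u) = k
A(a, z) = -1
4826/(-3204) + A(-34, o(-7, -1))/(-3748) = 4826/(-3204) - 1/(-3748) = 4826*(-1/3204) - 1*(-1/3748) = -2413/1602 + 1/3748 = -4521161/3002148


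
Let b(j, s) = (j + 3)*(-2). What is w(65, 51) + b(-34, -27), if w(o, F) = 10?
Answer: 72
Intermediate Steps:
b(j, s) = -6 - 2*j (b(j, s) = (3 + j)*(-2) = -6 - 2*j)
w(65, 51) + b(-34, -27) = 10 + (-6 - 2*(-34)) = 10 + (-6 + 68) = 10 + 62 = 72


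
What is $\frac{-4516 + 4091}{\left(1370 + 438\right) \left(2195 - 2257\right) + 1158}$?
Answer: $\frac{425}{110938} \approx 0.003831$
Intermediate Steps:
$\frac{-4516 + 4091}{\left(1370 + 438\right) \left(2195 - 2257\right) + 1158} = - \frac{425}{1808 \left(-62\right) + 1158} = - \frac{425}{-112096 + 1158} = - \frac{425}{-110938} = \left(-425\right) \left(- \frac{1}{110938}\right) = \frac{425}{110938}$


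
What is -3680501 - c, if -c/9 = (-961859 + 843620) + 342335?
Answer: -1663637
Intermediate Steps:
c = -2016864 (c = -9*((-961859 + 843620) + 342335) = -9*(-118239 + 342335) = -9*224096 = -2016864)
-3680501 - c = -3680501 - 1*(-2016864) = -3680501 + 2016864 = -1663637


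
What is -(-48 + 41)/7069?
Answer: 7/7069 ≈ 0.00099024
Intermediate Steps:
-(-48 + 41)/7069 = -1*(-7)*(1/7069) = 7*(1/7069) = 7/7069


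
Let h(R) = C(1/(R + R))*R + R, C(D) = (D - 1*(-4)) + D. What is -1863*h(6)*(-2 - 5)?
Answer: 404271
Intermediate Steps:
C(D) = 4 + 2*D (C(D) = (D + 4) + D = (4 + D) + D = 4 + 2*D)
h(R) = R + R*(4 + 1/R) (h(R) = (4 + 2/(R + R))*R + R = (4 + 2/((2*R)))*R + R = (4 + 2*(1/(2*R)))*R + R = (4 + 1/R)*R + R = R*(4 + 1/R) + R = R + R*(4 + 1/R))
-1863*h(6)*(-2 - 5) = -1863*(1 + 5*6)*(-2 - 5) = -1863*(1 + 30)*(-7) = -57753*(-7) = -1863*(-217) = 404271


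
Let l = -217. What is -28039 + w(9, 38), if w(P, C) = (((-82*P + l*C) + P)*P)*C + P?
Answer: -3097480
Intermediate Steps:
w(P, C) = P + C*P*(-217*C - 81*P) (w(P, C) = (((-82*P - 217*C) + P)*P)*C + P = (((-217*C - 82*P) + P)*P)*C + P = ((-217*C - 81*P)*P)*C + P = (P*(-217*C - 81*P))*C + P = C*P*(-217*C - 81*P) + P = P + C*P*(-217*C - 81*P))
-28039 + w(9, 38) = -28039 + 9*(1 - 217*38² - 81*38*9) = -28039 + 9*(1 - 217*1444 - 27702) = -28039 + 9*(1 - 313348 - 27702) = -28039 + 9*(-341049) = -28039 - 3069441 = -3097480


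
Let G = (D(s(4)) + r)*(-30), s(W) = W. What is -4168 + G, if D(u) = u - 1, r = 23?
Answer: -4948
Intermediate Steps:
D(u) = -1 + u
G = -780 (G = ((-1 + 4) + 23)*(-30) = (3 + 23)*(-30) = 26*(-30) = -780)
-4168 + G = -4168 - 780 = -4948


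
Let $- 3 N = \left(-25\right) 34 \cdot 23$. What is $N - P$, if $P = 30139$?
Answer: $- \frac{70867}{3} \approx -23622.0$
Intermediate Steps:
$N = \frac{19550}{3}$ ($N = - \frac{\left(-25\right) 34 \cdot 23}{3} = - \frac{\left(-850\right) 23}{3} = \left(- \frac{1}{3}\right) \left(-19550\right) = \frac{19550}{3} \approx 6516.7$)
$N - P = \frac{19550}{3} - 30139 = - \frac{70867}{3}$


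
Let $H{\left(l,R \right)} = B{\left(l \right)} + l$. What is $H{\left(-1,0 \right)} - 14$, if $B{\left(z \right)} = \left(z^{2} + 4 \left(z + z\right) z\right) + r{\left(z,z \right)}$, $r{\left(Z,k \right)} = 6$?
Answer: $0$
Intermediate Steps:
$B{\left(z \right)} = 6 + 9 z^{2}$ ($B{\left(z \right)} = \left(z^{2} + 4 \left(z + z\right) z\right) + 6 = \left(z^{2} + 4 \cdot 2 z z\right) + 6 = \left(z^{2} + 8 z z\right) + 6 = \left(z^{2} + 8 z^{2}\right) + 6 = 9 z^{2} + 6 = 6 + 9 z^{2}$)
$H{\left(l,R \right)} = 6 + l + 9 l^{2}$ ($H{\left(l,R \right)} = \left(6 + 9 l^{2}\right) + l = 6 + l + 9 l^{2}$)
$H{\left(-1,0 \right)} - 14 = \left(6 - 1 + 9 \left(-1\right)^{2}\right) - 14 = \left(6 - 1 + 9 \cdot 1\right) - 14 = \left(6 - 1 + 9\right) - 14 = 14 - 14 = 0$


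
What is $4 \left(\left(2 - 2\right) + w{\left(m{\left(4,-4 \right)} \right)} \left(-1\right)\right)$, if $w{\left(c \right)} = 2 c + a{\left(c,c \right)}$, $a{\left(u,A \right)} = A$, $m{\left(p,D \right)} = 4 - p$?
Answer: $0$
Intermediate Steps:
$w{\left(c \right)} = 3 c$ ($w{\left(c \right)} = 2 c + c = 3 c$)
$4 \left(\left(2 - 2\right) + w{\left(m{\left(4,-4 \right)} \right)} \left(-1\right)\right) = 4 \left(\left(2 - 2\right) + 3 \left(4 - 4\right) \left(-1\right)\right) = 4 \left(0 + 3 \cdot 0 \left(-1\right)\right) = 4 \left(0 + 0 \left(-1\right)\right) = 4 \left(0 + 0\right) = 4 \cdot 0 = 0$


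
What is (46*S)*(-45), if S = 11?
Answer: -22770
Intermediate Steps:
(46*S)*(-45) = (46*11)*(-45) = 506*(-45) = -22770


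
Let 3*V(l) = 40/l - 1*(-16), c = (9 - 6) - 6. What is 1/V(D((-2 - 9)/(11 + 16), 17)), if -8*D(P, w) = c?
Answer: 9/368 ≈ 0.024457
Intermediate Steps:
c = -3 (c = 3 - 6 = -3)
D(P, w) = 3/8 (D(P, w) = -⅛*(-3) = 3/8)
V(l) = 16/3 + 40/(3*l) (V(l) = (40/l - 1*(-16))/3 = (40/l + 16)/3 = (16 + 40/l)/3 = 16/3 + 40/(3*l))
1/V(D((-2 - 9)/(11 + 16), 17)) = 1/(8*(5 + 2*(3/8))/(3*(3/8))) = 1/((8/3)*(8/3)*(5 + ¾)) = 1/((8/3)*(8/3)*(23/4)) = 1/(368/9) = 9/368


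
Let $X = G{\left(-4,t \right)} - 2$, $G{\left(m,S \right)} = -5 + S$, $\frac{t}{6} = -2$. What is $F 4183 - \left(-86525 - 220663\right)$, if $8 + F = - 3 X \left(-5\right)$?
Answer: $-918431$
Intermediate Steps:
$t = -12$ ($t = 6 \left(-2\right) = -12$)
$X = -19$ ($X = \left(-5 - 12\right) - 2 = -17 - 2 = -19$)
$F = -293$ ($F = -8 + \left(-3\right) \left(-19\right) \left(-5\right) = -8 + 57 \left(-5\right) = -8 - 285 = -293$)
$F 4183 - \left(-86525 - 220663\right) = \left(-293\right) 4183 - \left(-86525 - 220663\right) = -1225619 - \left(-86525 - 220663\right) = -1225619 - -307188 = -1225619 + 307188 = -918431$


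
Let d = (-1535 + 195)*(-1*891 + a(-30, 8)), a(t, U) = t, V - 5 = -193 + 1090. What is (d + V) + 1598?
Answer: 1236640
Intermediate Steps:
V = 902 (V = 5 + (-193 + 1090) = 5 + 897 = 902)
d = 1234140 (d = (-1535 + 195)*(-1*891 - 30) = -1340*(-891 - 30) = -1340*(-921) = 1234140)
(d + V) + 1598 = (1234140 + 902) + 1598 = 1235042 + 1598 = 1236640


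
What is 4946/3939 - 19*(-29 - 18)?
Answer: 3522473/3939 ≈ 894.26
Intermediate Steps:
4946/3939 - 19*(-29 - 18) = 4946*(1/3939) - 19*(-47) = 4946/3939 - 1*(-893) = 4946/3939 + 893 = 3522473/3939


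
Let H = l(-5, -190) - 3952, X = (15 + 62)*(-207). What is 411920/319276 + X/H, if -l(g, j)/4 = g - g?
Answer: 88379579/16602352 ≈ 5.3233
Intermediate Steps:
X = -15939 (X = 77*(-207) = -15939)
l(g, j) = 0 (l(g, j) = -4*(g - g) = -4*0 = 0)
H = -3952 (H = 0 - 3952 = -3952)
411920/319276 + X/H = 411920/319276 - 15939/(-3952) = 411920*(1/319276) - 15939*(-1/3952) = 5420/4201 + 15939/3952 = 88379579/16602352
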